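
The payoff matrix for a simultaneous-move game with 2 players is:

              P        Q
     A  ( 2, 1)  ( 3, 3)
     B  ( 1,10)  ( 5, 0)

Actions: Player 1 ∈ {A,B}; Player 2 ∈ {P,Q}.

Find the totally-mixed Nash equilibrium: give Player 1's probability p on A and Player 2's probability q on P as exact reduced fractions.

p=5/6, q=2/3

P1 indiff ⇒ q·2+(1-q)·3 = q·1+(1-q)·5 ⇒ q(1) = (1-q)(2) ⇒ q = 2/3
P2 indiff ⇒ p·1+(1-p)·10 = p·3+(1-p)·0 ⇒ p(-2) = (1-p)(-10) ⇒ p = 5/6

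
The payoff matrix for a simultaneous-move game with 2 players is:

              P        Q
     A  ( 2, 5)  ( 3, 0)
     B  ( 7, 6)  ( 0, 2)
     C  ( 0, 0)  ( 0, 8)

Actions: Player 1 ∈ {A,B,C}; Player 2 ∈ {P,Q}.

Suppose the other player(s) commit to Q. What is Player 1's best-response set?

u_1(A vs Q) = 3
u_1(B vs Q) = 0
u_1(C vs Q) = 0
max payoff 3 at {A}

argmax u_1 = {A}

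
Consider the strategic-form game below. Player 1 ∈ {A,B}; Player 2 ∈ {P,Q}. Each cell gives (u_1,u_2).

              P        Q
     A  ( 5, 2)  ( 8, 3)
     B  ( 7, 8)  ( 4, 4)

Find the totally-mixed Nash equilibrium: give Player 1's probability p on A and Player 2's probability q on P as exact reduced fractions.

P1 indiff ⇒ q·5+(1-q)·8 = q·7+(1-q)·4 ⇒ q(-2) = (1-q)(-4) ⇒ q = 2/3
P2 indiff ⇒ p·2+(1-p)·8 = p·3+(1-p)·4 ⇒ p(-1) = (1-p)(-4) ⇒ p = 4/5

P1 mixes 4/5 on A; P2 mixes 2/3 on P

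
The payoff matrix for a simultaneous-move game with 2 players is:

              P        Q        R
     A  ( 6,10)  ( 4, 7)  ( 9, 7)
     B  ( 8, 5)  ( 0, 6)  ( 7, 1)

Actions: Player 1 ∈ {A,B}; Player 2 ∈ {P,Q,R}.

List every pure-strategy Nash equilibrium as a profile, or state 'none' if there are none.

(A,P): not NE [P1→B gives 8>6]
(A,Q): not NE [P2→P gives 10>7]
(A,R): not NE [P2→P gives 10>7]
(B,P): not NE [P2→Q gives 6>5]
(B,Q): not NE [P1→A gives 4>0]
(B,R): not NE [P1→A gives 9>7; P2→Q gives 6>1]

Equilibria: none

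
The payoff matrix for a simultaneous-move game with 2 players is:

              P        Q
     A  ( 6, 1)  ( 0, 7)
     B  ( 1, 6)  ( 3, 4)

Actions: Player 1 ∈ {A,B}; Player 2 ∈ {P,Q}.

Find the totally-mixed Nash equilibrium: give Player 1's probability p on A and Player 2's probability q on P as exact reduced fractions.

p=1/4, q=3/8

P1 indiff ⇒ q·6+(1-q)·0 = q·1+(1-q)·3 ⇒ q(5) = (1-q)(3) ⇒ q = 3/8
P2 indiff ⇒ p·1+(1-p)·6 = p·7+(1-p)·4 ⇒ p(-6) = (1-p)(-2) ⇒ p = 1/4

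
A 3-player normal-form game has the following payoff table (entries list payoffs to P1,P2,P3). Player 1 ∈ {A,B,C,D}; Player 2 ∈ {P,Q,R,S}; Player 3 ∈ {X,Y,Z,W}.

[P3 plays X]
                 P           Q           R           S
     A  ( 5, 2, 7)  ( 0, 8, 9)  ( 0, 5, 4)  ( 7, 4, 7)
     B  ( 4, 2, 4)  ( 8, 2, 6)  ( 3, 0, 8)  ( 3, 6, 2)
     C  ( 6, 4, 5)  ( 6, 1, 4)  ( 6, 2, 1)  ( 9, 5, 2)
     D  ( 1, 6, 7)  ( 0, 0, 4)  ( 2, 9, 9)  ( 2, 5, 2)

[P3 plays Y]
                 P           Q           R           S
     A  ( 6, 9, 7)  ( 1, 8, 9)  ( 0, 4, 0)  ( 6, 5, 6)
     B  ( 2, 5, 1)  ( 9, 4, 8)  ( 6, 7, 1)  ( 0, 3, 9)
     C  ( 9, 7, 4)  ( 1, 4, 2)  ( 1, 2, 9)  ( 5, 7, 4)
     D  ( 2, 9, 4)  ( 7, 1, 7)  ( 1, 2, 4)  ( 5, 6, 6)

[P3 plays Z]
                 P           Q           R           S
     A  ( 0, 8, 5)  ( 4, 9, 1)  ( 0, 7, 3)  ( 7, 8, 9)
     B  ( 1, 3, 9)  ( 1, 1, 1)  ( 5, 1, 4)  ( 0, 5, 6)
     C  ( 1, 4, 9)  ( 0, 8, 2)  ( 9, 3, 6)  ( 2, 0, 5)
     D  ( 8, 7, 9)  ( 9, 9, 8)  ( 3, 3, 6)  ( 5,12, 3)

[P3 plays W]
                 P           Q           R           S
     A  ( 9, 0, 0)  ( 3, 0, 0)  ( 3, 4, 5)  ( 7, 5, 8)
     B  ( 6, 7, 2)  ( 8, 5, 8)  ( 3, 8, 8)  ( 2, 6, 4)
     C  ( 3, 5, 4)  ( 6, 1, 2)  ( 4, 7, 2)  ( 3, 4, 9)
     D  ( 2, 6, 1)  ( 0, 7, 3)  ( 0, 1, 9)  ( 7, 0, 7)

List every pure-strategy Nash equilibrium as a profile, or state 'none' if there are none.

(A,P,X): not NE [P1→C gives 6>5; P2→Q gives 8>2]
(A,P,Y): not NE [P1→C gives 9>6]
(A,P,Z): not NE [P1→D gives 8>0; P2→Q gives 9>8; P3→Y gives 7>5]
(A,P,W): not NE [P2→S gives 5>0; P3→Y gives 7>0]
(A,Q,X): not NE [P1→B gives 8>0]
(A,Q,Y): not NE [P1→B gives 9>1; P2→P gives 9>8]
(A,Q,Z): not NE [P1→D gives 9>4; P3→Y gives 9>1]
(A,Q,W): not NE [P1→B gives 8>3; P2→S gives 5>0; P3→Y gives 9>0]
(A,R,X): not NE [P1→C gives 6>0; P2→Q gives 8>5; P3→W gives 5>4]
(A,R,Y): not NE [P1→B gives 6>0; P2→P gives 9>4; P3→W gives 5>0]
(A,R,Z): not NE [P1→C gives 9>0; P2→Q gives 9>7; P3→W gives 5>3]
(A,R,W): not NE [P1→C gives 4>3; P2→S gives 5>4]
(A,S,X): not NE [P1→C gives 9>7; P2→Q gives 8>4; P3→Z gives 9>7]
(A,S,Y): not NE [P2→P gives 9>5; P3→Z gives 9>6]
(A,S,Z): not NE [P2→Q gives 9>8]
(A,S,W): not NE [P3→Z gives 9>8]
(B,P,X): not NE [P1→C gives 6>4; P2→S gives 6>2; P3→Z gives 9>4]
(B,P,Y): not NE [P1→C gives 9>2; P2→R gives 7>5; P3→Z gives 9>1]
(B,P,Z): not NE [P1→D gives 8>1; P2→S gives 5>3]
(B,P,W): not NE [P1→A gives 9>6; P2→R gives 8>7; P3→Z gives 9>2]
(B,Q,X): not NE [P2→S gives 6>2; P3→W gives 8>6]
(B,Q,Y): not NE [P2→R gives 7>4]
(B,Q,Z): not NE [P1→D gives 9>1; P2→S gives 5>1; P3→W gives 8>1]
(B,Q,W): not NE [P2→R gives 8>5]
(B,R,X): not NE [P1→C gives 6>3; P2→S gives 6>0]
(B,R,Y): not NE [P3→W gives 8>1]
(B,R,Z): not NE [P1→C gives 9>5; P2→S gives 5>1; P3→W gives 8>4]
(B,R,W): not NE [P1→C gives 4>3]
(B,S,X): not NE [P1→C gives 9>3; P3→Y gives 9>2]
(B,S,Y): not NE [P1→A gives 6>0; P2→R gives 7>3]
(B,S,Z): not NE [P1→A gives 7>0; P3→Y gives 9>6]
(B,S,W): not NE [P1→D gives 7>2; P2→R gives 8>6; P3→Y gives 9>4]
(C,P,X): not NE [P2→S gives 5>4; P3→Z gives 9>5]
(C,P,Y): not NE [P3→Z gives 9>4]
(C,P,Z): not NE [P1→D gives 8>1; P2→Q gives 8>4]
(C,P,W): not NE [P1→A gives 9>3; P2→R gives 7>5; P3→Z gives 9>4]
(C,Q,X): not NE [P1→B gives 8>6; P2→S gives 5>1]
(C,Q,Y): not NE [P1→B gives 9>1; P2→S gives 7>4; P3→X gives 4>2]
(C,Q,Z): not NE [P1→D gives 9>0; P3→X gives 4>2]
(C,Q,W): not NE [P1→B gives 8>6; P2→R gives 7>1; P3→X gives 4>2]
(C,R,X): not NE [P2→S gives 5>2; P3→Y gives 9>1]
(C,R,Y): not NE [P1→B gives 6>1; P2→S gives 7>2]
(C,R,Z): not NE [P2→Q gives 8>3; P3→Y gives 9>6]
(C,R,W): not NE [P3→Y gives 9>2]
(C,S,X): not NE [P3→W gives 9>2]
(C,S,Y): not NE [P1→A gives 6>5; P3→W gives 9>4]
(C,S,Z): not NE [P1→A gives 7>2; P2→Q gives 8>0; P3→W gives 9>5]
(C,S,W): not NE [P1→D gives 7>3; P2→R gives 7>4]
(D,P,X): not NE [P1→C gives 6>1; P2→R gives 9>6; P3→Z gives 9>7]
(D,P,Y): not NE [P1→C gives 9>2; P3→Z gives 9>4]
(D,P,Z): not NE [P2→S gives 12>7]
(D,P,W): not NE [P1→A gives 9>2; P2→Q gives 7>6; P3→Z gives 9>1]
(D,Q,X): not NE [P1→B gives 8>0; P2→R gives 9>0; P3→Z gives 8>4]
(D,Q,Y): not NE [P1→B gives 9>7; P2→P gives 9>1; P3→Z gives 8>7]
(D,Q,Z): not NE [P2→S gives 12>9]
(D,Q,W): not NE [P1→B gives 8>0; P3→Z gives 8>3]
(D,R,X): not NE [P1→C gives 6>2]
(D,R,Y): not NE [P1→B gives 6>1; P2→P gives 9>2; P3→W gives 9>4]
(D,R,Z): not NE [P1→C gives 9>3; P2→S gives 12>3; P3→W gives 9>6]
(D,R,W): not NE [P1→C gives 4>0; P2→Q gives 7>1]
(D,S,X): not NE [P1→C gives 9>2; P2→R gives 9>5; P3→W gives 7>2]
(D,S,Y): not NE [P1→A gives 6>5; P2→P gives 9>6; P3→W gives 7>6]
(D,S,Z): not NE [P1→A gives 7>5; P3→W gives 7>3]
(D,S,W): not NE [P2→Q gives 7>0]

No pure NE.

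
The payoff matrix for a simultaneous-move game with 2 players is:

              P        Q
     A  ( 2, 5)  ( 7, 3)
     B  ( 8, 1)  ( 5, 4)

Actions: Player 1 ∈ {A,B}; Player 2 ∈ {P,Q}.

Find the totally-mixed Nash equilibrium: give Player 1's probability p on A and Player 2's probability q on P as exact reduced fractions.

P1 indiff ⇒ q·2+(1-q)·7 = q·8+(1-q)·5 ⇒ q(-6) = (1-q)(-2) ⇒ q = 1/4
P2 indiff ⇒ p·5+(1-p)·1 = p·3+(1-p)·4 ⇒ p(2) = (1-p)(3) ⇒ p = 3/5

(p,q) = (3/5, 1/4)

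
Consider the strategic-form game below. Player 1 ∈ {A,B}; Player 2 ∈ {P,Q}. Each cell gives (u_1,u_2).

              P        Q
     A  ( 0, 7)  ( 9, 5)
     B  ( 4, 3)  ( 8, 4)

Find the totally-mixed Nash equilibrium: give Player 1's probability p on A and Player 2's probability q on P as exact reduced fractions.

P1 indiff ⇒ q·0+(1-q)·9 = q·4+(1-q)·8 ⇒ q(-4) = (1-q)(-1) ⇒ q = 1/5
P2 indiff ⇒ p·7+(1-p)·3 = p·5+(1-p)·4 ⇒ p(2) = (1-p)(1) ⇒ p = 1/3

(p,q) = (1/3, 1/5)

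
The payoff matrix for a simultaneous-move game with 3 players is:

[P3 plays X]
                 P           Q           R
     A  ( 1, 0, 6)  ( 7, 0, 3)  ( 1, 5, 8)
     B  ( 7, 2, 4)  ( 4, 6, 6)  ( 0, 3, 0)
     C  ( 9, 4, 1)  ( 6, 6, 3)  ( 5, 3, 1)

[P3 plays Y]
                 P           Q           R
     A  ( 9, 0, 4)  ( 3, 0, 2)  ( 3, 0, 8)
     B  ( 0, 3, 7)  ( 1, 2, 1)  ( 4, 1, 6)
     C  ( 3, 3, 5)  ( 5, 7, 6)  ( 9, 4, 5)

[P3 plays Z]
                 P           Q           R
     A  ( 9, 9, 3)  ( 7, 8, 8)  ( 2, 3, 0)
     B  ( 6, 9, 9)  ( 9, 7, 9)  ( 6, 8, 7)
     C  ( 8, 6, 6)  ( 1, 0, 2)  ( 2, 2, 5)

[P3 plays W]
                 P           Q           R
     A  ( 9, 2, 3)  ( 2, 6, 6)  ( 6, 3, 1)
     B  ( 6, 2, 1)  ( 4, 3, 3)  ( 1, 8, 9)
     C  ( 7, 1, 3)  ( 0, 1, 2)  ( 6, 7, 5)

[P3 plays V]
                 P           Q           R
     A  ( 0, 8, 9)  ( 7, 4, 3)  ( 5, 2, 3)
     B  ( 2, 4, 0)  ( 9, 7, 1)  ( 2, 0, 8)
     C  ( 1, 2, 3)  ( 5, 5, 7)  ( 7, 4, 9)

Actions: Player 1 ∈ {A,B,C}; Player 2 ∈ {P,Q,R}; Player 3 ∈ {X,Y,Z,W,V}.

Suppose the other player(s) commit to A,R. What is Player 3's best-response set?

argmax u_3 = {X,Y}

u_3(X vs A,R) = 8
u_3(Y vs A,R) = 8
u_3(Z vs A,R) = 0
u_3(W vs A,R) = 1
u_3(V vs A,R) = 3
max payoff 8 at {X,Y}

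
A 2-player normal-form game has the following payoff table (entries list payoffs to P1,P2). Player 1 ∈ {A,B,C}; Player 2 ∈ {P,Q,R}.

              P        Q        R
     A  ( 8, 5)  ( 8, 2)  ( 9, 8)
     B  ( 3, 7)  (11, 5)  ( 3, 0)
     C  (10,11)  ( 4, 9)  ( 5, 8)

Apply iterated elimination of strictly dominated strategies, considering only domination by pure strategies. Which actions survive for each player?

P2 drop Q (P beats it: A:5>2 B:7>5 C:11>9)
P1 drop B (A beats it: P:8>3 R:9>3)
P1→{A,C} P2→{P,R}

Remaining: P1:{A,C} P2:{P,R}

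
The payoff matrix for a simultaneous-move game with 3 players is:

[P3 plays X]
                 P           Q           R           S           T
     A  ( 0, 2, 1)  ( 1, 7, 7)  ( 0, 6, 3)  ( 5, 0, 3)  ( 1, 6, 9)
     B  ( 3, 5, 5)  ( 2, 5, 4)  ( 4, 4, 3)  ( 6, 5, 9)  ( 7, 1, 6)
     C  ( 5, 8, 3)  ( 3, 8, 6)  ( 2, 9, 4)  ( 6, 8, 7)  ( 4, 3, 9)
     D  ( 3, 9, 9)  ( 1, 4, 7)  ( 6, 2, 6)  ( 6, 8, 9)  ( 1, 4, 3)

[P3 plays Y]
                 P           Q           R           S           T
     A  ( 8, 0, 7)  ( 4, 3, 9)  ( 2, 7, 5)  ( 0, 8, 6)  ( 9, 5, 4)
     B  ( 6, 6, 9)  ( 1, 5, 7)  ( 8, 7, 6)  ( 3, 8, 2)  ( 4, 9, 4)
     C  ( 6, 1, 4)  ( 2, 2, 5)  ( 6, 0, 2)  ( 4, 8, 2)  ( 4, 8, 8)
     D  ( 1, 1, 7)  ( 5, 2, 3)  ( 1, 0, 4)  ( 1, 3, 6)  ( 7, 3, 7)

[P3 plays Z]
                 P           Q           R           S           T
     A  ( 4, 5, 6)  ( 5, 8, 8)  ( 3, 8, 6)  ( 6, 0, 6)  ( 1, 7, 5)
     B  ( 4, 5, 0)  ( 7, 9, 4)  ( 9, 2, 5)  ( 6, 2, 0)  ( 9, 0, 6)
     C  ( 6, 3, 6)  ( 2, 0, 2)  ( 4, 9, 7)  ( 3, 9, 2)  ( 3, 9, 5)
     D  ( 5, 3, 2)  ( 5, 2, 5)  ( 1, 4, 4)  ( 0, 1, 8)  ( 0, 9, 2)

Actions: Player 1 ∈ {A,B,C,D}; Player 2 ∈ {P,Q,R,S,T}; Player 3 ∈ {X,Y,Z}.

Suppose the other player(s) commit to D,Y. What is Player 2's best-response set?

u_2(P vs D,Y) = 1
u_2(Q vs D,Y) = 2
u_2(R vs D,Y) = 0
u_2(S vs D,Y) = 3
u_2(T vs D,Y) = 3
max payoff 3 at {S,T}

BR_2 = {S,T}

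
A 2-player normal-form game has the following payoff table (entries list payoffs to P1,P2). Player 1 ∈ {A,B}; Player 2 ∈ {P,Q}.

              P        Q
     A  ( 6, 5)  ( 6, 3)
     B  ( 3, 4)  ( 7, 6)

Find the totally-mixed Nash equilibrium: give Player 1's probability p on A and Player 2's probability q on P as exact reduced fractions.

P1 indiff ⇒ q·6+(1-q)·6 = q·3+(1-q)·7 ⇒ q(3) = (1-q)(1) ⇒ q = 1/4
P2 indiff ⇒ p·5+(1-p)·4 = p·3+(1-p)·6 ⇒ p(2) = (1-p)(2) ⇒ p = 1/2

P1 mixes 1/2 on A; P2 mixes 1/4 on P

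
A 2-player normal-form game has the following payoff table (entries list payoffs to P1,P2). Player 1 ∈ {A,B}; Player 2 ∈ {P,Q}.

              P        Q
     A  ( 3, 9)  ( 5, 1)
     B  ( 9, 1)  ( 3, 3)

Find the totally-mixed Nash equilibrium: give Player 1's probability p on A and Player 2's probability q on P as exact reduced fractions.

P1 mixes 1/5 on A; P2 mixes 1/4 on P

P1 indiff ⇒ q·3+(1-q)·5 = q·9+(1-q)·3 ⇒ q(-6) = (1-q)(-2) ⇒ q = 1/4
P2 indiff ⇒ p·9+(1-p)·1 = p·1+(1-p)·3 ⇒ p(8) = (1-p)(2) ⇒ p = 1/5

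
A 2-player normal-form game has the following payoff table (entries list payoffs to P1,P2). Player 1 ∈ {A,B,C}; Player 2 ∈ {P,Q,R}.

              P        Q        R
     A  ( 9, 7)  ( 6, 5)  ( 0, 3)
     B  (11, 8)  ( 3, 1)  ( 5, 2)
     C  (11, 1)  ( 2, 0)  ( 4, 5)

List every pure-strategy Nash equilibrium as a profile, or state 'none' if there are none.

PSNE = {(B,P)}

(A,P): not NE [P1→C gives 11>9]
(A,Q): not NE [P2→P gives 7>5]
(A,R): not NE [P1→B gives 5>0; P2→P gives 7>3]
(B,P): NE
(B,Q): not NE [P1→A gives 6>3; P2→P gives 8>1]
(B,R): not NE [P2→P gives 8>2]
(C,P): not NE [P2→R gives 5>1]
(C,Q): not NE [P1→A gives 6>2; P2→R gives 5>0]
(C,R): not NE [P1→B gives 5>4]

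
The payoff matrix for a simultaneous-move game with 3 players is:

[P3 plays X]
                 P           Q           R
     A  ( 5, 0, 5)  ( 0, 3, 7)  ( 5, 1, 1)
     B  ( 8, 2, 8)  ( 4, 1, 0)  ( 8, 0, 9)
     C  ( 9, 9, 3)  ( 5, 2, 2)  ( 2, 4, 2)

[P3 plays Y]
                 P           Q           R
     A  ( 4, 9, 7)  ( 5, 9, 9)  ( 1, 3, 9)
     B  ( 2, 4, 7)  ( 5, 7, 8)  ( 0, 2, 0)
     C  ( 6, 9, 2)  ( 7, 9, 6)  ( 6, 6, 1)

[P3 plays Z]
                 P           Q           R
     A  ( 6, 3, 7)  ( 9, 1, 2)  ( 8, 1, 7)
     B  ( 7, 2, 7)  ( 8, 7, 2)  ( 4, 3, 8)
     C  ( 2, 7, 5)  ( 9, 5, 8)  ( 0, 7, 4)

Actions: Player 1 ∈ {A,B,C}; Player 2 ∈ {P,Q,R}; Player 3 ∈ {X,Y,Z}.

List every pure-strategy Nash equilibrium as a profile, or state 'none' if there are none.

PSNE: ∅

(A,P,X): not NE [P1→C gives 9>5; P2→Q gives 3>0; P3→Z gives 7>5]
(A,P,Y): not NE [P1→C gives 6>4]
(A,P,Z): not NE [P1→B gives 7>6]
(A,Q,X): not NE [P1→C gives 5>0; P3→Y gives 9>7]
(A,Q,Y): not NE [P1→C gives 7>5]
(A,Q,Z): not NE [P2→P gives 3>1; P3→Y gives 9>2]
(A,R,X): not NE [P1→B gives 8>5; P2→Q gives 3>1; P3→Y gives 9>1]
(A,R,Y): not NE [P1→C gives 6>1; P2→Q gives 9>3]
(A,R,Z): not NE [P2→P gives 3>1; P3→Y gives 9>7]
(B,P,X): not NE [P1→C gives 9>8]
(B,P,Y): not NE [P1→C gives 6>2; P2→Q gives 7>4; P3→X gives 8>7]
(B,P,Z): not NE [P2→Q gives 7>2; P3→X gives 8>7]
(B,Q,X): not NE [P1→C gives 5>4; P2→P gives 2>1; P3→Y gives 8>0]
(B,Q,Y): not NE [P1→C gives 7>5]
(B,Q,Z): not NE [P1→C gives 9>8; P3→Y gives 8>2]
(B,R,X): not NE [P2→P gives 2>0]
(B,R,Y): not NE [P1→C gives 6>0; P2→Q gives 7>2; P3→X gives 9>0]
(B,R,Z): not NE [P1→A gives 8>4; P2→Q gives 7>3; P3→X gives 9>8]
(C,P,X): not NE [P3→Z gives 5>3]
(C,P,Y): not NE [P3→Z gives 5>2]
(C,P,Z): not NE [P1→B gives 7>2]
(C,Q,X): not NE [P2→P gives 9>2; P3→Z gives 8>2]
(C,Q,Y): not NE [P3→Z gives 8>6]
(C,Q,Z): not NE [P2→R gives 7>5]
(C,R,X): not NE [P1→B gives 8>2; P2→P gives 9>4; P3→Z gives 4>2]
(C,R,Y): not NE [P2→Q gives 9>6; P3→Z gives 4>1]
(C,R,Z): not NE [P1→A gives 8>0]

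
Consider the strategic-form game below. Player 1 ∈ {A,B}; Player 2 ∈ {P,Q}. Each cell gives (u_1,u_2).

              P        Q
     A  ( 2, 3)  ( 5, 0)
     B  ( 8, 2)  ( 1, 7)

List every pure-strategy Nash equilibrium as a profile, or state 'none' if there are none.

PSNE: ∅

(A,P): not NE [P1→B gives 8>2]
(A,Q): not NE [P2→P gives 3>0]
(B,P): not NE [P2→Q gives 7>2]
(B,Q): not NE [P1→A gives 5>1]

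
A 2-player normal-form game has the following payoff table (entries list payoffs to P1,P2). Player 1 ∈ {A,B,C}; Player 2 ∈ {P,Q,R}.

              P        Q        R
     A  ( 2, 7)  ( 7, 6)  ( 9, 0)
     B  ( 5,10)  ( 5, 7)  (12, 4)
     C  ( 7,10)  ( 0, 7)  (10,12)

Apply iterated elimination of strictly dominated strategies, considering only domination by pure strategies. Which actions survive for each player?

P2 drop Q (P beats it: A:7>6 B:10>7 C:10>7)
P1 drop A (B beats it: P:5>2 R:12>9)
P1→{B,C} P2→{P,R}

Remaining: P1:{B,C} P2:{P,R}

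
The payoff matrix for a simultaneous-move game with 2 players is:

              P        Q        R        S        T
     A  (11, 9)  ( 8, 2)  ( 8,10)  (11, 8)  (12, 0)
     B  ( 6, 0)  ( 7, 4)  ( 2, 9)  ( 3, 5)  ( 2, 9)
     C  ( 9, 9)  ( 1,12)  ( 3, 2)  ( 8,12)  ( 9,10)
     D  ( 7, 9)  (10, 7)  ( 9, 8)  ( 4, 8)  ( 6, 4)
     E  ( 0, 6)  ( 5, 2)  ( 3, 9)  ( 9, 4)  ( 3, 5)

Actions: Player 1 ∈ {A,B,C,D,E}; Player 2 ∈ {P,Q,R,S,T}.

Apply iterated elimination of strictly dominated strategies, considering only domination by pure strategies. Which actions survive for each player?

IESDS → P1:{A,D} P2:{P,R}

P1 drop B (A beats it: P:11>6 Q:8>7 R:8>2 S:11>3 T:12>2)
P1 drop C (A beats it: P:11>9 Q:8>1 R:8>3 S:11>8 T:12>9)
P1 drop E (A beats it: P:11>0 Q:8>5 R:8>3 S:11>9 T:12>3)
P2 drop Q (P beats it: A:9>2 D:9>7)
P2 drop S (P beats it: A:9>8 D:9>8)
P2 drop T (P beats it: A:9>0 D:9>4)
P1→{A,D} P2→{P,R}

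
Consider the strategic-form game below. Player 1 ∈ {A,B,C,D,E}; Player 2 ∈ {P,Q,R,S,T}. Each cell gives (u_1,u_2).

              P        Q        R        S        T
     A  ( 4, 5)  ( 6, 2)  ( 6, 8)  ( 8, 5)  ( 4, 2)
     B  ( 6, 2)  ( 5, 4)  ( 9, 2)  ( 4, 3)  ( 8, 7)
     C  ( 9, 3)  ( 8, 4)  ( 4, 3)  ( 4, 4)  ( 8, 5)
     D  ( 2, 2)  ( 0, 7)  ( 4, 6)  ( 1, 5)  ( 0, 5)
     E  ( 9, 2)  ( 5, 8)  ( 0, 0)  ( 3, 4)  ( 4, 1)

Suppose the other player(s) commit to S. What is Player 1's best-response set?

BR_1 = {A}

u_1(A vs S) = 8
u_1(B vs S) = 4
u_1(C vs S) = 4
u_1(D vs S) = 1
u_1(E vs S) = 3
max payoff 8 at {A}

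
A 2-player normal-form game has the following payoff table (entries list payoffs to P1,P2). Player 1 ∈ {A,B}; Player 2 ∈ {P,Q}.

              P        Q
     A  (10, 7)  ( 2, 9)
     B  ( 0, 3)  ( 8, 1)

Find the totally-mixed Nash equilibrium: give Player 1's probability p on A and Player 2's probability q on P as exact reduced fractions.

P1 indiff ⇒ q·10+(1-q)·2 = q·0+(1-q)·8 ⇒ q(10) = (1-q)(6) ⇒ q = 3/8
P2 indiff ⇒ p·7+(1-p)·3 = p·9+(1-p)·1 ⇒ p(-2) = (1-p)(-2) ⇒ p = 1/2

P1 mixes 1/2 on A; P2 mixes 3/8 on P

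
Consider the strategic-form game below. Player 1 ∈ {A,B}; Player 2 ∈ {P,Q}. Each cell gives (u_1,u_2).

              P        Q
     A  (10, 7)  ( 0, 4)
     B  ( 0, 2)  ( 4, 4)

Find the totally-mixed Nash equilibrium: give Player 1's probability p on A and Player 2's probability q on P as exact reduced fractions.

P1 indiff ⇒ q·10+(1-q)·0 = q·0+(1-q)·4 ⇒ q(10) = (1-q)(4) ⇒ q = 2/7
P2 indiff ⇒ p·7+(1-p)·2 = p·4+(1-p)·4 ⇒ p(3) = (1-p)(2) ⇒ p = 2/5

p=2/5, q=2/7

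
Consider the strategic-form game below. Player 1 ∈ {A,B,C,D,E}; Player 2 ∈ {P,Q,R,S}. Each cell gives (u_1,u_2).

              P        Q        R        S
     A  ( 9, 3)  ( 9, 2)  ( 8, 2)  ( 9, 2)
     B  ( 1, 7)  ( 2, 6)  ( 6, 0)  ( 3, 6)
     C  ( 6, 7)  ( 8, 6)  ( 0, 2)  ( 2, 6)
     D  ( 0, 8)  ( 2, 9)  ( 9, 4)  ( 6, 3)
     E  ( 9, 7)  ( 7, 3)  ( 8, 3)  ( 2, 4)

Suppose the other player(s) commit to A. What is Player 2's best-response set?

P2 best: {P}

u_2(P vs A) = 3
u_2(Q vs A) = 2
u_2(R vs A) = 2
u_2(S vs A) = 2
max payoff 3 at {P}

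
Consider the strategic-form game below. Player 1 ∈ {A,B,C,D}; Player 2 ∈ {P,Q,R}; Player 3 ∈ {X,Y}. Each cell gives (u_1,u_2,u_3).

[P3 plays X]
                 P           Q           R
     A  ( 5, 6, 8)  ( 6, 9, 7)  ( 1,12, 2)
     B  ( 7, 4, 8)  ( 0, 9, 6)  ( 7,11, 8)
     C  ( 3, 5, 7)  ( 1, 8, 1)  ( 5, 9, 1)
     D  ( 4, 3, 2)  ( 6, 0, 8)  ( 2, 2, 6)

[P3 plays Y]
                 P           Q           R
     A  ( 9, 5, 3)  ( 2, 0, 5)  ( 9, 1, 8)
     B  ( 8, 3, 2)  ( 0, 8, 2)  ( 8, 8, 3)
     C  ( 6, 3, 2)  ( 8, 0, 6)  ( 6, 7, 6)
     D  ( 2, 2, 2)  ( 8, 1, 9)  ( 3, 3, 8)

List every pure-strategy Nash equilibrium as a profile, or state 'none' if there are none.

NE set: (B,R,X)

(A,P,X): not NE [P1→B gives 7>5; P2→R gives 12>6]
(A,P,Y): not NE [P3→X gives 8>3]
(A,Q,X): not NE [P2→R gives 12>9]
(A,Q,Y): not NE [P1→D gives 8>2; P2→P gives 5>0; P3→X gives 7>5]
(A,R,X): not NE [P1→B gives 7>1; P3→Y gives 8>2]
(A,R,Y): not NE [P2→P gives 5>1]
(B,P,X): not NE [P2→R gives 11>4]
(B,P,Y): not NE [P1→A gives 9>8; P2→R gives 8>3; P3→X gives 8>2]
(B,Q,X): not NE [P1→D gives 6>0; P2→R gives 11>9]
(B,Q,Y): not NE [P1→D gives 8>0; P3→X gives 6>2]
(B,R,X): NE
(B,R,Y): not NE [P1→A gives 9>8; P3→X gives 8>3]
(C,P,X): not NE [P1→B gives 7>3; P2→R gives 9>5]
(C,P,Y): not NE [P1→A gives 9>6; P2→R gives 7>3; P3→X gives 7>2]
(C,Q,X): not NE [P1→D gives 6>1; P2→R gives 9>8; P3→Y gives 6>1]
(C,Q,Y): not NE [P2→R gives 7>0]
(C,R,X): not NE [P1→B gives 7>5; P3→Y gives 6>1]
(C,R,Y): not NE [P1→A gives 9>6]
(D,P,X): not NE [P1→B gives 7>4]
(D,P,Y): not NE [P1→A gives 9>2; P2→R gives 3>2]
(D,Q,X): not NE [P2→P gives 3>0; P3→Y gives 9>8]
(D,Q,Y): not NE [P2→R gives 3>1]
(D,R,X): not NE [P1→B gives 7>2; P2→P gives 3>2; P3→Y gives 8>6]
(D,R,Y): not NE [P1→A gives 9>3]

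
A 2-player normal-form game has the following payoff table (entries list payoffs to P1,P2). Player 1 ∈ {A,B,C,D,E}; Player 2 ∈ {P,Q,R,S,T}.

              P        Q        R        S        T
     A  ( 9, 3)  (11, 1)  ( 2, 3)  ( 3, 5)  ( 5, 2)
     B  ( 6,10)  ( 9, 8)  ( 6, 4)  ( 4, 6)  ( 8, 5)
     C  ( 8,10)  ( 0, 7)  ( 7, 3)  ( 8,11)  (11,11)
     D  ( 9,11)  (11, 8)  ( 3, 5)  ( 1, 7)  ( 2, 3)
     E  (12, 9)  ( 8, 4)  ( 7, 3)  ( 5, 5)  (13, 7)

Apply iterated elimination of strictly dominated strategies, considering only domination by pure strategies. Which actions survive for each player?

P2 drop Q (P beats it: A:3>1 B:10>8 C:10>7 D:11>8 E:9>4)
P1 drop A (E beats it: P:12>9 R:7>2 S:5>3 T:13>5)
P1 drop B (C beats it: P:8>6 R:7>6 S:8>4 T:11>8)
P1 drop D (E beats it: P:12>9 R:7>3 S:5>1 T:13>2)
P2 drop R (P beats it: C:10>3 E:9>3)
P1→{C,E} P2→{P,S,T}

Remaining: P1:{C,E} P2:{P,S,T}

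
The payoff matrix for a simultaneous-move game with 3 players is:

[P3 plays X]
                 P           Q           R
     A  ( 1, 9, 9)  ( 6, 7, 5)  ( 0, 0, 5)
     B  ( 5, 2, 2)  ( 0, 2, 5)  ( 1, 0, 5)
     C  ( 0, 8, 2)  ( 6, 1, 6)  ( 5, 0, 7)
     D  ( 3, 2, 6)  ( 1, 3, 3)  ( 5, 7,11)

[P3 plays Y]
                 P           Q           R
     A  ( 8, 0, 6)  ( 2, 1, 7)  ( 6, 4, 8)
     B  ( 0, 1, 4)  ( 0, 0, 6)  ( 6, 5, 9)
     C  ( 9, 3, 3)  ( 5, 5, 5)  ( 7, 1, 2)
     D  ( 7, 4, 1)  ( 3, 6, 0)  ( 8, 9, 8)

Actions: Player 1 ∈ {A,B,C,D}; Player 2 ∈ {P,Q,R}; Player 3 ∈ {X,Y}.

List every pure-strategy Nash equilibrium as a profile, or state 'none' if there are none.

(A,P,X): not NE [P1→B gives 5>1]
(A,P,Y): not NE [P1→C gives 9>8; P2→R gives 4>0; P3→X gives 9>6]
(A,Q,X): not NE [P2→P gives 9>7; P3→Y gives 7>5]
(A,Q,Y): not NE [P1→C gives 5>2; P2→R gives 4>1]
(A,R,X): not NE [P1→D gives 5>0; P2→P gives 9>0; P3→Y gives 8>5]
(A,R,Y): not NE [P1→D gives 8>6]
(B,P,X): not NE [P3→Y gives 4>2]
(B,P,Y): not NE [P1→C gives 9>0; P2→R gives 5>1]
(B,Q,X): not NE [P1→C gives 6>0; P3→Y gives 6>5]
(B,Q,Y): not NE [P1→C gives 5>0; P2→R gives 5>0]
(B,R,X): not NE [P1→D gives 5>1; P2→Q gives 2>0; P3→Y gives 9>5]
(B,R,Y): not NE [P1→D gives 8>6]
(C,P,X): not NE [P1→B gives 5>0; P3→Y gives 3>2]
(C,P,Y): not NE [P2→Q gives 5>3]
(C,Q,X): not NE [P2→P gives 8>1]
(C,Q,Y): not NE [P3→X gives 6>5]
(C,R,X): not NE [P2→P gives 8>0]
(C,R,Y): not NE [P1→D gives 8>7; P2→Q gives 5>1; P3→X gives 7>2]
(D,P,X): not NE [P1→B gives 5>3; P2→R gives 7>2]
(D,P,Y): not NE [P1→C gives 9>7; P2→R gives 9>4; P3→X gives 6>1]
(D,Q,X): not NE [P1→C gives 6>1; P2→R gives 7>3]
(D,Q,Y): not NE [P1→C gives 5>3; P2→R gives 9>6; P3→X gives 3>0]
(D,R,X): NE
(D,R,Y): not NE [P3→X gives 11>8]

PSNE = {(D,R,X)}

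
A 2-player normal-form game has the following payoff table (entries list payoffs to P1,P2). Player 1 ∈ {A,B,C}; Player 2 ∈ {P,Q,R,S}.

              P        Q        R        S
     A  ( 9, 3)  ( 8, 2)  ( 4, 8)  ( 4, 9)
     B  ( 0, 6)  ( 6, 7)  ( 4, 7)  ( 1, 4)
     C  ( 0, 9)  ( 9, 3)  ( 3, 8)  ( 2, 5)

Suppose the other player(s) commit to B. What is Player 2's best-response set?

u_2(P vs B) = 6
u_2(Q vs B) = 7
u_2(R vs B) = 7
u_2(S vs B) = 4
max payoff 7 at {Q,R}

P2 best: {Q,R}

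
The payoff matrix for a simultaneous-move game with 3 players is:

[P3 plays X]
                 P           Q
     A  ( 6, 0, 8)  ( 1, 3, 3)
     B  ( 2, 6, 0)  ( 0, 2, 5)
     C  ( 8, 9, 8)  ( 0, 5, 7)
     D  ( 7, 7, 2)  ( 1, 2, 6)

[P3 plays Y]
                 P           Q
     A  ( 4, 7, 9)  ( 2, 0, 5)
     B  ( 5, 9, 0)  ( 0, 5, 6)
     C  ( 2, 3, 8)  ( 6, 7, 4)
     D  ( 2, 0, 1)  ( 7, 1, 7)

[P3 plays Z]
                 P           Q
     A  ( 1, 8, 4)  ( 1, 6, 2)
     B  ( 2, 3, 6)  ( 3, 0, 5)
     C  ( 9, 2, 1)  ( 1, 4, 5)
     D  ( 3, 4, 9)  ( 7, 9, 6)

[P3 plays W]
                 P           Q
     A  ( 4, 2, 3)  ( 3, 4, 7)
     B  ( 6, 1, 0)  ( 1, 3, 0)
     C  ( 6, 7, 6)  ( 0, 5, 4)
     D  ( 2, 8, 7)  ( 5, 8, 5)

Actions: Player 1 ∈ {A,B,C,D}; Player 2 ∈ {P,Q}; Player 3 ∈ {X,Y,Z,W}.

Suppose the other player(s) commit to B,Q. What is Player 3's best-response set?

u_3(X vs B,Q) = 5
u_3(Y vs B,Q) = 6
u_3(Z vs B,Q) = 5
u_3(W vs B,Q) = 0
max payoff 6 at {Y}

BR_3 = {Y}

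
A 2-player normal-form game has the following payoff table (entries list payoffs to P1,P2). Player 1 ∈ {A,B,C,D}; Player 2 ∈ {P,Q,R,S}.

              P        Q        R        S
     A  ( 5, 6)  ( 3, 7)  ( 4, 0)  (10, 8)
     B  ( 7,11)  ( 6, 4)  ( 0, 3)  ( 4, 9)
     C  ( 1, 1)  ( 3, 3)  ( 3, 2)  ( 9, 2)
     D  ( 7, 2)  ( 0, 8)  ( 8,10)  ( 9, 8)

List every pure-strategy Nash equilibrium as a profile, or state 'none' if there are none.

NE set: (A,S), (B,P), (D,R)

(A,P): not NE [P1→D gives 7>5; P2→S gives 8>6]
(A,Q): not NE [P1→B gives 6>3; P2→S gives 8>7]
(A,R): not NE [P1→D gives 8>4; P2→S gives 8>0]
(A,S): NE
(B,P): NE
(B,Q): not NE [P2→P gives 11>4]
(B,R): not NE [P1→D gives 8>0; P2→P gives 11>3]
(B,S): not NE [P1→A gives 10>4; P2→P gives 11>9]
(C,P): not NE [P1→D gives 7>1; P2→Q gives 3>1]
(C,Q): not NE [P1→B gives 6>3]
(C,R): not NE [P1→D gives 8>3; P2→Q gives 3>2]
(C,S): not NE [P1→A gives 10>9; P2→Q gives 3>2]
(D,P): not NE [P2→R gives 10>2]
(D,Q): not NE [P1→B gives 6>0; P2→R gives 10>8]
(D,R): NE
(D,S): not NE [P1→A gives 10>9; P2→R gives 10>8]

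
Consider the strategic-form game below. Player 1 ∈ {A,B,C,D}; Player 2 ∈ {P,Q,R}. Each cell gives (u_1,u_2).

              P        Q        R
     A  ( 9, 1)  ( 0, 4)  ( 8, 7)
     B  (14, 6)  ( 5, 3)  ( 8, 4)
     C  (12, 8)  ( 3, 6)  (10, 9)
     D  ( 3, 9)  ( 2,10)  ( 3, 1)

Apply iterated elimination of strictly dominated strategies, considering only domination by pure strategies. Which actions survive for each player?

P1 drop A (C beats it: P:12>9 Q:3>0 R:10>8)
P1 drop D (B beats it: P:14>3 Q:5>2 R:8>3)
P2 drop Q (P beats it: B:6>3 C:8>6)
P1→{B,C} P2→{P,R}

Remaining: P1:{B,C} P2:{P,R}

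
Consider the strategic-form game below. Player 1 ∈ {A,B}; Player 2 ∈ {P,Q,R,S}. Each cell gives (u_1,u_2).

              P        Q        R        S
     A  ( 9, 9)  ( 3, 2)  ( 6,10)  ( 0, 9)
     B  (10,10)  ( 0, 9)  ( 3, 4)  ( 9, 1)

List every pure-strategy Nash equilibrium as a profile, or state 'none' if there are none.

(A,P): not NE [P1→B gives 10>9; P2→R gives 10>9]
(A,Q): not NE [P2→R gives 10>2]
(A,R): NE
(A,S): not NE [P1→B gives 9>0; P2→R gives 10>9]
(B,P): NE
(B,Q): not NE [P1→A gives 3>0; P2→P gives 10>9]
(B,R): not NE [P1→A gives 6>3; P2→P gives 10>4]
(B,S): not NE [P2→P gives 10>1]

PSNE = {(A,R), (B,P)}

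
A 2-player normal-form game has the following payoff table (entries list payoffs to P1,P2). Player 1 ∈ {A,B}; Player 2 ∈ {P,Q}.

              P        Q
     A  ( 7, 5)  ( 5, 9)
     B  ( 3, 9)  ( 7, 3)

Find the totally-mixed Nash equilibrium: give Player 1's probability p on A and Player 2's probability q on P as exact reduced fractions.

(p,q) = (3/5, 1/3)

P1 indiff ⇒ q·7+(1-q)·5 = q·3+(1-q)·7 ⇒ q(4) = (1-q)(2) ⇒ q = 1/3
P2 indiff ⇒ p·5+(1-p)·9 = p·9+(1-p)·3 ⇒ p(-4) = (1-p)(-6) ⇒ p = 3/5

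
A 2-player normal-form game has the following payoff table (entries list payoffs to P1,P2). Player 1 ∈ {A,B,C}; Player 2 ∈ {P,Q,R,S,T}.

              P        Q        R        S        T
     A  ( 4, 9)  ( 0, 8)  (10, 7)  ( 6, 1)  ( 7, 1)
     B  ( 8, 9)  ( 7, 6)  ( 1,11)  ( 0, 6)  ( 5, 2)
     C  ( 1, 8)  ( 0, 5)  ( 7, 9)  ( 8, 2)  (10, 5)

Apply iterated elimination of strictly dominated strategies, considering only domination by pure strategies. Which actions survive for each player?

Remaining: P1:{A,B} P2:{P,R}

P2 drop Q (P beats it: A:9>8 B:9>6 C:8>5)
P2 drop S (P beats it: A:9>1 B:9>6 C:8>2)
P2 drop T (P beats it: A:9>1 B:9>2 C:8>5)
P1 drop C (A beats it: P:4>1 R:10>7)
P1→{A,B} P2→{P,R}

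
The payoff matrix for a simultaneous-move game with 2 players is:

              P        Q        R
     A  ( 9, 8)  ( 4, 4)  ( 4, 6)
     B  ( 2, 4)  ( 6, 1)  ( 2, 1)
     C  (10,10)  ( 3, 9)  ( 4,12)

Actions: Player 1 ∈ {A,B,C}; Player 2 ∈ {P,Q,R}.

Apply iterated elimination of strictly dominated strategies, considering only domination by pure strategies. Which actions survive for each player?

Remaining: P1:{A,C} P2:{P,R}

P2 drop Q (P beats it: A:8>4 B:4>1 C:10>9)
P1 drop B (A beats it: P:9>2 R:4>2)
P1→{A,C} P2→{P,R}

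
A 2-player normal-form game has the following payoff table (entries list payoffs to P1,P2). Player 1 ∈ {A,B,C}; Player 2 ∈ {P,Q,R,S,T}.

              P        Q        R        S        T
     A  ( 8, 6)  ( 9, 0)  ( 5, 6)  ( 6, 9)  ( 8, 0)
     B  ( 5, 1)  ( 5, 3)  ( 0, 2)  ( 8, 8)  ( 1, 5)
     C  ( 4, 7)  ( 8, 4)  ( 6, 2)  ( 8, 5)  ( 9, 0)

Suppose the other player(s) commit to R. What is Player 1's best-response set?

u_1(A vs R) = 5
u_1(B vs R) = 0
u_1(C vs R) = 6
max payoff 6 at {C}

P1 best: {C}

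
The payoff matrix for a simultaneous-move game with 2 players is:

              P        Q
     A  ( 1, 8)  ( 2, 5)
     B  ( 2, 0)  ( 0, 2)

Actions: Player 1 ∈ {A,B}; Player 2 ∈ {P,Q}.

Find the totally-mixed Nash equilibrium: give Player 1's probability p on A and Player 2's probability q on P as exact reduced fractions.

P1 indiff ⇒ q·1+(1-q)·2 = q·2+(1-q)·0 ⇒ q(-1) = (1-q)(-2) ⇒ q = 2/3
P2 indiff ⇒ p·8+(1-p)·0 = p·5+(1-p)·2 ⇒ p(3) = (1-p)(2) ⇒ p = 2/5

P1 mixes 2/5 on A; P2 mixes 2/3 on P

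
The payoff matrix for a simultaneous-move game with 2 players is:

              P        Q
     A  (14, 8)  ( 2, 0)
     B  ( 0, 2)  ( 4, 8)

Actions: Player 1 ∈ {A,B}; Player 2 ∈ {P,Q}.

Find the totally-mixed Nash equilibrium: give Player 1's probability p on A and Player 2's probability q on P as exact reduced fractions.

P1 indiff ⇒ q·14+(1-q)·2 = q·0+(1-q)·4 ⇒ q(14) = (1-q)(2) ⇒ q = 1/8
P2 indiff ⇒ p·8+(1-p)·2 = p·0+(1-p)·8 ⇒ p(8) = (1-p)(6) ⇒ p = 3/7

p=3/7, q=1/8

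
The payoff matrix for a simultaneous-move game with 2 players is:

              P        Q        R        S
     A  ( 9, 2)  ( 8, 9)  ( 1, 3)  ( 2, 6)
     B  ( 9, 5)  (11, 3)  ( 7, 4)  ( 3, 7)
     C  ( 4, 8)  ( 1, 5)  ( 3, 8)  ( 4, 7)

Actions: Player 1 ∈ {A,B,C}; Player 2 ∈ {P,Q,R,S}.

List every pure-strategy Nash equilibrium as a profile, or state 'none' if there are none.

(A,P): not NE [P2→Q gives 9>2]
(A,Q): not NE [P1→B gives 11>8]
(A,R): not NE [P1→B gives 7>1; P2→Q gives 9>3]
(A,S): not NE [P1→C gives 4>2; P2→Q gives 9>6]
(B,P): not NE [P2→S gives 7>5]
(B,Q): not NE [P2→S gives 7>3]
(B,R): not NE [P2→S gives 7>4]
(B,S): not NE [P1→C gives 4>3]
(C,P): not NE [P1→B gives 9>4]
(C,Q): not NE [P1→B gives 11>1; P2→R gives 8>5]
(C,R): not NE [P1→B gives 7>3]
(C,S): not NE [P2→R gives 8>7]

No pure NE.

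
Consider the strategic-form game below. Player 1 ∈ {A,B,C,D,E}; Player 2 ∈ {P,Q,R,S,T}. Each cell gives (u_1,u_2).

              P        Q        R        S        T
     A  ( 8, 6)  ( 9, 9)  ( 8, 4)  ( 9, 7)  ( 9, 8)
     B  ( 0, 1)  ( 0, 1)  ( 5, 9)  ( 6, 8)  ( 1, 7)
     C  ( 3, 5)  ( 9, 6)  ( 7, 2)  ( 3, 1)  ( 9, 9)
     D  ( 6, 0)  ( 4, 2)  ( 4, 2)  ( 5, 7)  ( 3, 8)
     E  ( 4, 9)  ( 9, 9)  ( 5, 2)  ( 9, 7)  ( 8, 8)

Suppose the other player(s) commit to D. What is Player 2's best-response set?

BR_2 = {T}

u_2(P vs D) = 0
u_2(Q vs D) = 2
u_2(R vs D) = 2
u_2(S vs D) = 7
u_2(T vs D) = 8
max payoff 8 at {T}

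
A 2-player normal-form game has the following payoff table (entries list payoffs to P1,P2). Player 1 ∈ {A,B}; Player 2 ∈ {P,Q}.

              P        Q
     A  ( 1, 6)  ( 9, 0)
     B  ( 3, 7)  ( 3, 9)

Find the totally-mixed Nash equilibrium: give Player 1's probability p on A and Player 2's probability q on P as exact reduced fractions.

p=1/4, q=3/4

P1 indiff ⇒ q·1+(1-q)·9 = q·3+(1-q)·3 ⇒ q(-2) = (1-q)(-6) ⇒ q = 3/4
P2 indiff ⇒ p·6+(1-p)·7 = p·0+(1-p)·9 ⇒ p(6) = (1-p)(2) ⇒ p = 1/4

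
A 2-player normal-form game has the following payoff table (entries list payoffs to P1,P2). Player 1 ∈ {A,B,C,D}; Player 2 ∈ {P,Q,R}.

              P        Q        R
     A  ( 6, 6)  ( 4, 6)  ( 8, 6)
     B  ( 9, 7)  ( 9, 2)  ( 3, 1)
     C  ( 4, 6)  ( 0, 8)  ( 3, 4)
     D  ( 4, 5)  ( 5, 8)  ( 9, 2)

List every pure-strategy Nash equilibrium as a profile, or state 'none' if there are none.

NE set: (B,P)

(A,P): not NE [P1→B gives 9>6]
(A,Q): not NE [P1→B gives 9>4]
(A,R): not NE [P1→D gives 9>8]
(B,P): NE
(B,Q): not NE [P2→P gives 7>2]
(B,R): not NE [P1→D gives 9>3; P2→P gives 7>1]
(C,P): not NE [P1→B gives 9>4; P2→Q gives 8>6]
(C,Q): not NE [P1→B gives 9>0]
(C,R): not NE [P1→D gives 9>3; P2→Q gives 8>4]
(D,P): not NE [P1→B gives 9>4; P2→Q gives 8>5]
(D,Q): not NE [P1→B gives 9>5]
(D,R): not NE [P2→Q gives 8>2]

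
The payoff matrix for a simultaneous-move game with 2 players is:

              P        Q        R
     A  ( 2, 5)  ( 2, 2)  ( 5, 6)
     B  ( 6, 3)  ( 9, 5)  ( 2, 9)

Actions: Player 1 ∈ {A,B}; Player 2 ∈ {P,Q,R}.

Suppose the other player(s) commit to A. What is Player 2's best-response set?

u_2(P vs A) = 5
u_2(Q vs A) = 2
u_2(R vs A) = 6
max payoff 6 at {R}

argmax u_2 = {R}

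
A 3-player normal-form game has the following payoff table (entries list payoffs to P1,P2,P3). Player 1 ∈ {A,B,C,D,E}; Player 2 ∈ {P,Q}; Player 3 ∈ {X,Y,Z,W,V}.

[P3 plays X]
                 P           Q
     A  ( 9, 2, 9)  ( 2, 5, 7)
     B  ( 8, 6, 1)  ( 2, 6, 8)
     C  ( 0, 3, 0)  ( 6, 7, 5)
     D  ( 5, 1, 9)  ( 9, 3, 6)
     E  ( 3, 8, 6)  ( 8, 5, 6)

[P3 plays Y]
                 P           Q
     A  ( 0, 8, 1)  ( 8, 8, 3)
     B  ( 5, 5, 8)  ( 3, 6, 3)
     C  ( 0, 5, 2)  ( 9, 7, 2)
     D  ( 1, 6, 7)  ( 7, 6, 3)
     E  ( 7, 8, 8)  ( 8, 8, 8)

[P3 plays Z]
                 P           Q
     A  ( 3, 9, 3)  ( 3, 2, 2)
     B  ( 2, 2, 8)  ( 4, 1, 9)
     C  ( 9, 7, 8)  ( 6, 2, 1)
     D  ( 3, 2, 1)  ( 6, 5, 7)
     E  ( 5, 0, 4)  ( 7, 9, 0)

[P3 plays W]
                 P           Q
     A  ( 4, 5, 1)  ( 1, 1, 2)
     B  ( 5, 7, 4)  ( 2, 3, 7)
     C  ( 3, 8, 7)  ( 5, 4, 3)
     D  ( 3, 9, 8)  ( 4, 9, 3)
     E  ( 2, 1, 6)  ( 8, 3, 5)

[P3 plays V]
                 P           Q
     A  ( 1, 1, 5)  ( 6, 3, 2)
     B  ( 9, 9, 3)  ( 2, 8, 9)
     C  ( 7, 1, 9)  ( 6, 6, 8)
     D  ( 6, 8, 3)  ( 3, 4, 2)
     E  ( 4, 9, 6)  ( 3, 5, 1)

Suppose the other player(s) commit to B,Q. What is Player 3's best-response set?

u_3(X vs B,Q) = 8
u_3(Y vs B,Q) = 3
u_3(Z vs B,Q) = 9
u_3(W vs B,Q) = 7
u_3(V vs B,Q) = 9
max payoff 9 at {Z,V}

BR_3 = {Z,V}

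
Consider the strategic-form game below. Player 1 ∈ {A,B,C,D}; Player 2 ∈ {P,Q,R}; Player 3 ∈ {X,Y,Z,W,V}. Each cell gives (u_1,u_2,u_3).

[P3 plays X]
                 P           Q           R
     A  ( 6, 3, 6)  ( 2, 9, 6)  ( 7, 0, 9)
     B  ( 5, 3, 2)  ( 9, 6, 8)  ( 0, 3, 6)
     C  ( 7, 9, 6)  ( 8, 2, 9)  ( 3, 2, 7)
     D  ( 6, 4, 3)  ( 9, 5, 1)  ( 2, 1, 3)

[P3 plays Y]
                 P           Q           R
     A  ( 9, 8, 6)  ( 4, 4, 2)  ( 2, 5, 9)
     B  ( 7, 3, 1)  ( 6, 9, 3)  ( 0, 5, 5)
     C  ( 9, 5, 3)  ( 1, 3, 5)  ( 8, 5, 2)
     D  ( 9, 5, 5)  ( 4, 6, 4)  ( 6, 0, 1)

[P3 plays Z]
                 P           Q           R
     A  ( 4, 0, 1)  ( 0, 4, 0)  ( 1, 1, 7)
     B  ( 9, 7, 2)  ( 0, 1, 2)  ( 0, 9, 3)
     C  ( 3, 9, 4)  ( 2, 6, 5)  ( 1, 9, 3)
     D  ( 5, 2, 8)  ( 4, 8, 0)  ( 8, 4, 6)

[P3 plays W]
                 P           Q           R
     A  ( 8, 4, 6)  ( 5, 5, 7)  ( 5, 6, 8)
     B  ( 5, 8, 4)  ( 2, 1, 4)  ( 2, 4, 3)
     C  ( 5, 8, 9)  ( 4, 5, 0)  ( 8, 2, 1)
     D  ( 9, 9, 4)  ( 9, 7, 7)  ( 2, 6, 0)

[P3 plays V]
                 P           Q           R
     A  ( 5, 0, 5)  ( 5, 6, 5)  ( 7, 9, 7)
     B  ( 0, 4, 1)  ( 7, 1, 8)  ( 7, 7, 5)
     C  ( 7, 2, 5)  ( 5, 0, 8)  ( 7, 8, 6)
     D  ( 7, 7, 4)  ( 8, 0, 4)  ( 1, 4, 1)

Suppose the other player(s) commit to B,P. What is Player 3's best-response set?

BR_3 = {W}

u_3(X vs B,P) = 2
u_3(Y vs B,P) = 1
u_3(Z vs B,P) = 2
u_3(W vs B,P) = 4
u_3(V vs B,P) = 1
max payoff 4 at {W}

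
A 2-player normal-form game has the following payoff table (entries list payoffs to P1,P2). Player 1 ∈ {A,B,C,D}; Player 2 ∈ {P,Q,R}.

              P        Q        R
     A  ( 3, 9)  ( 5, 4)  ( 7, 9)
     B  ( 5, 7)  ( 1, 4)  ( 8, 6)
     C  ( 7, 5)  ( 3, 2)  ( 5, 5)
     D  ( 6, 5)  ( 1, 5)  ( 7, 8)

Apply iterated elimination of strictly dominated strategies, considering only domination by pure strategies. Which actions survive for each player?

Survivors P1:{B,C,D} P2:{P,R}

P2 drop Q (R beats it: A:9>4 B:6>4 C:5>2 D:8>5)
P1 drop A (B beats it: P:5>3 R:8>7)
P1→{B,C,D} P2→{P,R}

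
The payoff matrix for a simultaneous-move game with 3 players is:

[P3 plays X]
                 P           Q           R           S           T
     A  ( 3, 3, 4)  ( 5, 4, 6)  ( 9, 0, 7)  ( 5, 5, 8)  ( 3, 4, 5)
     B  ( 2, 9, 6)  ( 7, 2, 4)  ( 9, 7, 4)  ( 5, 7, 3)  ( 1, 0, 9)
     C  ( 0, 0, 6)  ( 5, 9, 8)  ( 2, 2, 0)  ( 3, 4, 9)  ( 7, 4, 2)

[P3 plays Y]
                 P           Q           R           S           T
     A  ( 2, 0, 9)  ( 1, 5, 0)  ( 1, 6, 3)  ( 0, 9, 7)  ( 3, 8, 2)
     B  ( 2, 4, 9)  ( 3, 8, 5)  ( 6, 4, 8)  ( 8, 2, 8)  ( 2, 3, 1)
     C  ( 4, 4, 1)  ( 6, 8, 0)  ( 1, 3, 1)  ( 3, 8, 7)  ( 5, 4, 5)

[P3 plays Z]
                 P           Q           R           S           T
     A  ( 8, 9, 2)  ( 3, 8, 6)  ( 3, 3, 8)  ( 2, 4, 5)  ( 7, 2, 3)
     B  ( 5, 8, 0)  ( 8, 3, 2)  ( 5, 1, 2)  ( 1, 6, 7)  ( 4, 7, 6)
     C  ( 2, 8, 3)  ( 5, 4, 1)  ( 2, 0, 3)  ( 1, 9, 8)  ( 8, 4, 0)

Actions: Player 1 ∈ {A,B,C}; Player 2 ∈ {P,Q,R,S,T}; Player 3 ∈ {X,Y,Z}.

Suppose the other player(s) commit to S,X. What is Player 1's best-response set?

BR_1 = {A,B}

u_1(A vs S,X) = 5
u_1(B vs S,X) = 5
u_1(C vs S,X) = 3
max payoff 5 at {A,B}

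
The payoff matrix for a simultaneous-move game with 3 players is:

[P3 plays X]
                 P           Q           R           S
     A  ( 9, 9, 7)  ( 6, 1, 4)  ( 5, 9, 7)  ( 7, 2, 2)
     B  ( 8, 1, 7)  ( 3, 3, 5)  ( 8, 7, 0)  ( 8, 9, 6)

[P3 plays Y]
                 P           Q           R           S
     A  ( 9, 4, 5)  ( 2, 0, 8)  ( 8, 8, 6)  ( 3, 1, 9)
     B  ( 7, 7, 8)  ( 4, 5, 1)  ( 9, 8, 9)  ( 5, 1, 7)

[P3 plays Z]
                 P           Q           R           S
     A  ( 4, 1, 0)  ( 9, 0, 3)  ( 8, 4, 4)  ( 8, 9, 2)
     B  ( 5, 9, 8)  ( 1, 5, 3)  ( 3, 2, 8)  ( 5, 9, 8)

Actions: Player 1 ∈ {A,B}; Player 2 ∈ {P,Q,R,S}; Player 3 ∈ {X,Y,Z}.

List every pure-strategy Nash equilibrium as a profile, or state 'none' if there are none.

Nash profiles: (A,P,X), (B,P,Z), (B,R,Y)

(A,P,X): NE
(A,P,Y): not NE [P2→R gives 8>4; P3→X gives 7>5]
(A,P,Z): not NE [P1→B gives 5>4; P2→S gives 9>1; P3→X gives 7>0]
(A,Q,X): not NE [P2→R gives 9>1; P3→Y gives 8>4]
(A,Q,Y): not NE [P1→B gives 4>2; P2→R gives 8>0]
(A,Q,Z): not NE [P2→S gives 9>0; P3→Y gives 8>3]
(A,R,X): not NE [P1→B gives 8>5]
(A,R,Y): not NE [P1→B gives 9>8; P3→X gives 7>6]
(A,R,Z): not NE [P2→S gives 9>4; P3→X gives 7>4]
(A,S,X): not NE [P1→B gives 8>7; P2→R gives 9>2; P3→Y gives 9>2]
(A,S,Y): not NE [P1→B gives 5>3; P2→R gives 8>1]
(A,S,Z): not NE [P3→Y gives 9>2]
(B,P,X): not NE [P1→A gives 9>8; P2→S gives 9>1; P3→Z gives 8>7]
(B,P,Y): not NE [P1→A gives 9>7; P2→R gives 8>7]
(B,P,Z): NE
(B,Q,X): not NE [P1→A gives 6>3; P2→S gives 9>3]
(B,Q,Y): not NE [P2→R gives 8>5; P3→X gives 5>1]
(B,Q,Z): not NE [P1→A gives 9>1; P2→S gives 9>5; P3→X gives 5>3]
(B,R,X): not NE [P2→S gives 9>7; P3→Y gives 9>0]
(B,R,Y): NE
(B,R,Z): not NE [P1→A gives 8>3; P2→S gives 9>2; P3→Y gives 9>8]
(B,S,X): not NE [P3→Z gives 8>6]
(B,S,Y): not NE [P2→R gives 8>1; P3→Z gives 8>7]
(B,S,Z): not NE [P1→A gives 8>5]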